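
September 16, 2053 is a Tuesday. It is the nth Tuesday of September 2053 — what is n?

Day 16 falls in week ⌈16/7⌉ of the month.
Days 1–7 hold the 1st Tuesday, 8–14 the 2nd, 15–21 the 3rd, 22–28 the 4th, 29–31 the 5th.
16 is in the range for the 3rd.

3rd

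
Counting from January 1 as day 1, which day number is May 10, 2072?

Days in months before May: 31 + 29 + 31 + 30 = 121.
Plus 10 days into May → day 131.

131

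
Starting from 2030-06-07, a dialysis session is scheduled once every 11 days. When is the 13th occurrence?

2030-10-17

The 13th occurrence is 12 intervals after the first: 12 × 11 = 132 days after 2030-06-07.
June has 30 days — 23 days to the end of June leaves 109.
July has 31 days (78 left).
August has 31 days (47 left).
September has 30 days (17 left).
17 days into October → 2030-10-17.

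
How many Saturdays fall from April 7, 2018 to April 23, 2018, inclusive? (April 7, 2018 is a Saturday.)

3

April 7, 2018 is a Saturday; the first Saturday on or after it is April 7, 2018.
From April 7, 2018 to April 23, 2018 is 23 − 7 = 16 days.
16 ÷ 7 = 2 full weeks with remainder 2, so 2 more Saturdays after the first → 3.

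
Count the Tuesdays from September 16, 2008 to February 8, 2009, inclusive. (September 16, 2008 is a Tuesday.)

21

September 16, 2008 is a Tuesday; the first Tuesday on or after it is September 16, 2008.
From September 16, 2008 to February 8, 2009: 14 + 31 + 30 + 31 + 31 + 8 = 145 days (rest of September, October, November, December, January, February).
145 ÷ 7 = 20 full weeks with remainder 5, so 20 more Tuesdays after the first → 21.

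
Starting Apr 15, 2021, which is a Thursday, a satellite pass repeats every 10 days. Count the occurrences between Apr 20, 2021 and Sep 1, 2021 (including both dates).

13

Occurrences land 10·i days after Apr 15, 2021 for i = 0, 1, 2, …
Apr 20, 2021 is 5 days after the start; 5 ÷ 10 = 0 remainder 5; since the remainder is 5, round up to i = 1. First occurrence in the window: #2 on Apr 25, 2021 (1×10 = 10 days in).
Sep 1, 2021 is 139 days after the start; 139 ÷ 10 = 13 remainder 9. Last occurrence in the window: #14 on Aug 23, 2021.
Occurrences #2 through #14: 13 in total.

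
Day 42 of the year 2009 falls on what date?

11 February 2009

January has 31 days (42 − 31 = 11 remain).
11 into February → February 11.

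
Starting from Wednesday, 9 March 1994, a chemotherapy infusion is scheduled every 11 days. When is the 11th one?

27 June 1994

The 11th occurrence is 10 intervals after the first: 10 × 11 = 110 days after 9 March 1994.
March has 31 days — 22 days to the end of March leaves 88.
April has 30 days (58 left).
May has 31 days (27 left).
27 days into June → 27 June 1994.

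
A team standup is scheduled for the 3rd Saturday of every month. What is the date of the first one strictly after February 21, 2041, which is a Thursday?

March 16, 2041

February 2041 starts on a Friday; its first Saturday is the 2nd, so the 3rd Saturday is the 16th — February 16, 2041.
That is not after February 21, 2041, so look at March 2041.
March 2041 starts on a Friday; its first Saturday is the 2nd, so the 3rd Saturday is the 16th — March 16, 2041.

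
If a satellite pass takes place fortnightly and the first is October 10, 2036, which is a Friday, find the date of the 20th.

July 3, 2037

The 20th occurrence is 19 intervals after the first: 19 × 14 = 266 days after October 10, 2036.
October has 31 days — 21 days to the end of October leaves 245.
November has 30 days (215 left).
December has 31 days (184 left).
January has 31 days (153 left).
February has 28 days (125 left).
March has 31 days (94 left).
April has 30 days (64 left).
May has 31 days (33 left).
June has 30 days (3 left).
3 days into July → July 3, 2037.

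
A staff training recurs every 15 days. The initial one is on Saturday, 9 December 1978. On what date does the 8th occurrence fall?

The 8th occurrence is 7 intervals after the first: 7 × 15 = 105 days after 9 December 1978.
December has 31 days — 22 days to the end of December leaves 83.
January has 31 days (52 left).
February has 28 days (24 left).
24 days into March → 24 March 1979.

24 March 1979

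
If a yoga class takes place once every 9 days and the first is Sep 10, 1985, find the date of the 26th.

Apr 23, 1986

The 26th occurrence is 25 intervals after the first: 25 × 9 = 225 days after Sep 10, 1985.
Sep has 30 days — 20 days to the end of Sep leaves 205.
Oct has 31 days (174 left).
Nov has 30 days (144 left).
Dec has 31 days (113 left).
Jan has 31 days (82 left).
Feb has 28 days (54 left).
Mar has 31 days (23 left).
23 days into Apr → Apr 23, 1986.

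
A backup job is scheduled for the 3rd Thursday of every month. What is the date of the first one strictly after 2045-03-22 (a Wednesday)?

2045-04-20

March 2045 starts on a Wednesday; its first Thursday is the 2nd, so the 3rd Thursday is the 16th — 2045-03-16.
That is not after 2045-03-22, so look at April 2045.
April 2045 starts on a Saturday; its first Thursday is the 6th, so the 3rd Thursday is the 20th — 2045-04-20.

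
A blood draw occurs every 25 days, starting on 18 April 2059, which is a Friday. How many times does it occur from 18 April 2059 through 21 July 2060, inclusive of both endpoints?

Occurrences land 25·i days after 18 April 2059 for i = 0, 1, 2, …
The window opens on the start date, so the first occurrence inside is #1 on 18 April 2059.
21 July 2060 is 460 days after the start; 460 ÷ 25 = 18 remainder 10. Last occurrence in the window: #19 on 11 July 2060.
Occurrences #1 through #19: 19 in total.

19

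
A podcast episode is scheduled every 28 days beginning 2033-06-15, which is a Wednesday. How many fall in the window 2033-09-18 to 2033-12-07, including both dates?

Occurrences land 28·i days after 2033-06-15 for i = 0, 1, 2, …
2033-09-18 is 95 days after the start; 95 ÷ 28 = 3 remainder 11; since the remainder is 11, round up to i = 4. First occurrence in the window: #5 on 2033-10-05 (4×28 = 112 days in).
2033-12-07 is 175 days after the start; 175 ÷ 28 = 6 remainder 7. Last occurrence in the window: #7 on 2033-11-30.
Occurrences #5 through #7: 3 in total.

3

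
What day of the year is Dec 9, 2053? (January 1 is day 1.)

Days in months before Dec: 31 + 28 + 31 + 30 + 31 + 30 + 31 + 31 + 30 + 31 + 30 = 334.
Plus 9 days into Dec → day 343.

343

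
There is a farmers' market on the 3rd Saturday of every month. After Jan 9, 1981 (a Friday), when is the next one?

Jan 1981 starts on a Thursday; its first Saturday is the 3rd, so the 3rd Saturday is the 17th — Jan 17, 1981.
Jan 17, 1981 is after Jan 9, 1981, so that is the next one.

Jan 17, 1981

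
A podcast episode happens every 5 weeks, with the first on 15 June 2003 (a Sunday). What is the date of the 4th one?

28 September 2003

The 4th occurrence is 3 intervals after the first: 3 × 35 = 105 days after 15 June 2003.
June has 30 days — 15 days to the end of June leaves 90.
July has 31 days (59 left).
August has 31 days (28 left).
28 days into September → 28 September 2003.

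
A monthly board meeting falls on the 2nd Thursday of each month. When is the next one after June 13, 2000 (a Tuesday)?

June 2000 starts on a Thursday; its first Thursday is the 1st, so the 2nd Thursday is the 8th — June 8, 2000.
That is not after June 13, 2000, so look at July 2000.
July 2000 starts on a Saturday; its first Thursday is the 6th, so the 2nd Thursday is the 13th — July 13, 2000.

July 13, 2000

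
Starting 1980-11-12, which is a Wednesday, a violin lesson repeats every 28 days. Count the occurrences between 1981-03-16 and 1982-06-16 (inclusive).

Occurrences land 28·i days after 1980-11-12 for i = 0, 1, 2, …
1981-03-16 is 124 days after the start; 124 ÷ 28 = 4 remainder 12; since the remainder is 12, round up to i = 5. First occurrence in the window: #6 on 1981-04-01 (5×28 = 140 days in).
1982-06-16 is 581 days after the start; 581 ÷ 28 = 20 remainder 21. Last occurrence in the window: #21 on 1982-05-26.
Occurrences #6 through #21: 16 in total.

16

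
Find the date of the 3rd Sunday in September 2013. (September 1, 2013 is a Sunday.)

2013-09-15

September 2013 begins on a Sunday, so the first Sunday is September 1.
The 3rd Sunday is 2 weeks later: 1 + 14 = 15.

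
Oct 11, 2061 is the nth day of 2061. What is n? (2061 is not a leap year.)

284

Days in months before Oct: 31 + 28 + 31 + 30 + 31 + 30 + 31 + 31 + 30 = 273.
Plus 11 days into Oct → day 284.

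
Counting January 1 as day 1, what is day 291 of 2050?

January has 31 days (291 − 31 = 260 remain).
February has 28 days (260 − 28 = 232 remain).
March has 31 days (232 − 31 = 201 remain).
April has 30 days (201 − 30 = 171 remain).
May has 31 days (171 − 31 = 140 remain).
June has 30 days (140 − 30 = 110 remain).
July has 31 days (110 − 31 = 79 remain).
August has 31 days (79 − 31 = 48 remain).
September has 30 days (48 − 30 = 18 remain).
18 into October → October 18.

18 October 2050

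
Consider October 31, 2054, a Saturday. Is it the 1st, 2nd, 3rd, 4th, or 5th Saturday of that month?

5th

Day 31 falls in week ⌈31/7⌉ of the month.
Days 1–7 hold the 1st Saturday, 8–14 the 2nd, 15–21 the 3rd, 22–28 the 4th, 29–31 the 5th.
31 is in the range for the 5th.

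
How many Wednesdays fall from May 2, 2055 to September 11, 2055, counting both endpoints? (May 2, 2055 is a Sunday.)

19

May 2, 2055 is a Sunday; the first Wednesday on or after it is May 5, 2055 (3 days later).
From May 5, 2055 to September 11, 2055: 26 + 30 + 31 + 31 + 11 = 129 days (rest of May, June, July, August, September).
129 ÷ 7 = 18 full weeks with remainder 3, so 18 more Wednesdays after the first → 19.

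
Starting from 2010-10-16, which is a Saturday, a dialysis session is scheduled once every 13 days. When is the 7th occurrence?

2011-01-02

The 7th occurrence is 6 intervals after the first: 6 × 13 = 78 days after 2010-10-16.
October has 31 days — 15 days to the end of October leaves 63.
November has 30 days (33 left).
December has 31 days (2 left).
2 days into January → 2011-01-02.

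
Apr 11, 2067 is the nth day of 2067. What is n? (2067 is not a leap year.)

Days in months before Apr: 31 + 28 + 31 = 90.
Plus 11 days into Apr → day 101.

101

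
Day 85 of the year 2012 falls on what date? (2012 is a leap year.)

January has 31 days (85 − 31 = 54 remain).
February has 29 days (54 − 29 = 25 remain).
25 into March → March 25.

March 25, 2012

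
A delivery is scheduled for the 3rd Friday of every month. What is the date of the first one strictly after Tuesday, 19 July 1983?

19 August 1983

July 1983 starts on a Friday; its first Friday is the 1st, so the 3rd Friday is the 15th — 15 July 1983.
That is not after 19 July 1983, so look at August 1983.
August 1983 starts on a Monday; its first Friday is the 5th, so the 3rd Friday is the 19th — 19 August 1983.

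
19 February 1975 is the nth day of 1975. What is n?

50

Days in months before February: 31 = 31.
Plus 19 days into February → day 50.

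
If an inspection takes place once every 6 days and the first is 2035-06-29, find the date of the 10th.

The 10th occurrence is 9 intervals after the first: 9 × 6 = 54 days after 2035-06-29.
June has 30 days — 1 day to the end of June leaves 53.
July has 31 days (22 left).
22 days into August → 2035-08-22.

2035-08-22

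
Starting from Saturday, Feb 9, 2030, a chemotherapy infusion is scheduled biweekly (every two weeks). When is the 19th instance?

The 19th occurrence is 18 intervals after the first: 18 × 14 = 252 days after Feb 9, 2030.
Feb has 28 days — 19 days to the end of Feb leaves 233.
Mar has 31 days (202 left).
Apr has 30 days (172 left).
May has 31 days (141 left).
Jun has 30 days (111 left).
Jul has 31 days (80 left).
Aug has 31 days (49 left).
Sep has 30 days (19 left).
19 days into Oct → Oct 19, 2030.

Oct 19, 2030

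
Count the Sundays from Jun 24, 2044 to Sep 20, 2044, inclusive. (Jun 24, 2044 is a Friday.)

13

Jun 24, 2044 is a Friday; the first Sunday on or after it is Jun 26, 2044 (2 days later).
From Jun 26, 2044 to Sep 20, 2044: 4 + 31 + 31 + 20 = 86 days (rest of Jun, Jul, Aug, Sep).
86 ÷ 7 = 12 full weeks with remainder 2, so 12 more Sundays after the first → 13.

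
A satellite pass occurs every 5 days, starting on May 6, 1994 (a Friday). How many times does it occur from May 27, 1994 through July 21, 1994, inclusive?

Occurrences land 5·i days after May 6, 1994 for i = 0, 1, 2, …
May 27, 1994 is 21 days after the start; 21 ÷ 5 = 4 remainder 1; since the remainder is 1, round up to i = 5. First occurrence in the window: #6 on May 31, 1994 (5×5 = 25 days in).
July 21, 1994 is 76 days after the start; 76 ÷ 5 = 15 remainder 1. Last occurrence in the window: #16 on July 20, 1994.
Occurrences #6 through #16: 11 in total.

11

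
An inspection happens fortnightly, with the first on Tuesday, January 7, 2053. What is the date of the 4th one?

The 4th occurrence is 3 intervals after the first: 3 × 14 = 42 days after January 7, 2053.
January has 31 days — 24 days to the end of January leaves 18.
18 days into February → February 18, 2053.

February 18, 2053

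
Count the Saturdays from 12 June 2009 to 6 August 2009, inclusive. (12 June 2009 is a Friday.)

12 June 2009 is a Friday; the first Saturday on or after it is 13 June 2009 (1 day later).
From 13 June 2009 to 6 August 2009: 17 + 31 + 6 = 54 days (rest of June, July, August).
54 ÷ 7 = 7 full weeks with remainder 5, so 7 more Saturdays after the first → 8.

8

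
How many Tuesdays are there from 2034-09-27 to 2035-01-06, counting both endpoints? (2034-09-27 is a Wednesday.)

2034-09-27 is a Wednesday; the first Tuesday on or after it is 2034-10-03 (6 days later).
From 2034-10-03 to 2035-01-06: 28 + 30 + 31 + 6 = 95 days (rest of October, November, December, January).
95 ÷ 7 = 13 full weeks with remainder 4, so 13 more Tuesdays after the first → 14.

14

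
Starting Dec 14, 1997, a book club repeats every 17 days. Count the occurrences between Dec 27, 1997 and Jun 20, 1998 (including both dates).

11

Occurrences land 17·i days after Dec 14, 1997 for i = 0, 1, 2, …
Dec 27, 1997 is 13 days after the start; 13 ÷ 17 = 0 remainder 13; since the remainder is 13, round up to i = 1. First occurrence in the window: #2 on Dec 31, 1997 (1×17 = 17 days in).
Jun 20, 1998 is 188 days after the start; 188 ÷ 17 = 11 remainder 1. Last occurrence in the window: #12 on Jun 19, 1998.
Occurrences #2 through #12: 11 in total.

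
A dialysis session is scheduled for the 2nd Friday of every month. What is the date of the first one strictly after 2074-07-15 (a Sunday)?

2074-08-10

July 2074 starts on a Sunday; its first Friday is the 6th, so the 2nd Friday is the 13th — 2074-07-13.
That is not after 2074-07-15, so look at August 2074.
August 2074 starts on a Wednesday; its first Friday is the 3rd, so the 2nd Friday is the 10th — 2074-08-10.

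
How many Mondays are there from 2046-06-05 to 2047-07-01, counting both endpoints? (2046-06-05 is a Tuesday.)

56

2046-06-05 is a Tuesday; the first Monday on or after it is 2046-06-11 (6 days later).
From 2046-06-11 to 2047-07-01: 203 + 182 = 385 days (rest of 2046, to 2047-07-01 in 2047).
385 ÷ 7 = 55 full weeks with remainder 0, so 55 more Mondays after the first → 56.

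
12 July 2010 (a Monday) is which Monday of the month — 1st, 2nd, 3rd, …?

Day 12 falls in week ⌈12/7⌉ of the month.
Days 1–7 hold the 1st Monday, 8–14 the 2nd, 15–21 the 3rd, 22–28 the 4th, 29–31 the 5th.
12 is in the range for the 2nd.

2nd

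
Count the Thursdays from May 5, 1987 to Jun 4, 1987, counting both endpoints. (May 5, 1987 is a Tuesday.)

5

May 5, 1987 is a Tuesday; the first Thursday on or after it is May 7, 1987 (2 days later).
From May 7, 1987 to Jun 4, 1987: 24 + 4 = 28 days (rest of May, Jun).
28 ÷ 7 = 4 full weeks with remainder 0, so 4 more Thursdays after the first → 5.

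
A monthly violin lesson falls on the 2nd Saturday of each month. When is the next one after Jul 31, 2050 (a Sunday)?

Jul 2050 starts on a Friday; its first Saturday is the 2nd, so the 2nd Saturday is the 9th — Jul 9, 2050.
That is not after Jul 31, 2050, so look at Aug 2050.
Aug 2050 starts on a Monday; its first Saturday is the 6th, so the 2nd Saturday is the 13th — Aug 13, 2050.

Aug 13, 2050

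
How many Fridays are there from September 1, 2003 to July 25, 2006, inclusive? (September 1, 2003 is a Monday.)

September 1, 2003 is a Monday; the first Friday on or after it is September 5, 2003 (4 days later).
From September 5, 2003 to July 25, 2006: 117 + 366 + 365 + 206 = 1054 days (rest of 2003, 2004, 2005, to July 25, 2006 in 2006).
1054 ÷ 7 = 150 full weeks with remainder 4, so 150 more Fridays after the first → 151.

151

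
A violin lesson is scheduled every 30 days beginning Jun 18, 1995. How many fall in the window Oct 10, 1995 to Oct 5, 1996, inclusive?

Occurrences land 30·i days after Jun 18, 1995 for i = 0, 1, 2, …
Oct 10, 1995 is 114 days after the start; 114 ÷ 30 = 3 remainder 24; since the remainder is 24, round up to i = 4. First occurrence in the window: #5 on Oct 16, 1995 (4×30 = 120 days in).
Oct 5, 1996 is 475 days after the start; 475 ÷ 30 = 15 remainder 25. Last occurrence in the window: #16 on Sep 10, 1996.
Occurrences #5 through #16: 12 in total.

12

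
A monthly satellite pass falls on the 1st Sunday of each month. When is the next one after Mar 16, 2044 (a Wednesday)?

Apr 3, 2044

Mar 2044 starts on a Tuesday, so its 1st Sunday is Mar 6, 2044 (5 days in).
That is not after Mar 16, 2044, so look at Apr 2044.
Apr 2044 starts on a Friday, so its 1st Sunday is Apr 3, 2044 (2 days in).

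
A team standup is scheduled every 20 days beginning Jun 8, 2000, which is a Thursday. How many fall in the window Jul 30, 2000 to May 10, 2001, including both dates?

14

Occurrences land 20·i days after Jun 8, 2000 for i = 0, 1, 2, …
Jul 30, 2000 is 52 days after the start; 52 ÷ 20 = 2 remainder 12; since the remainder is 12, round up to i = 3. First occurrence in the window: #4 on Aug 7, 2000 (3×20 = 60 days in).
May 10, 2001 is 336 days after the start; 336 ÷ 20 = 16 remainder 16. Last occurrence in the window: #17 on Apr 24, 2001.
Occurrences #4 through #17: 14 in total.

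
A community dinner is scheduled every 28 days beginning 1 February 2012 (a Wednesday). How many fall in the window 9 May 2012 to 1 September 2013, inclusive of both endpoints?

Occurrences land 28·i days after 1 February 2012 for i = 0, 1, 2, …
9 May 2012 is 98 days after the start; 98 ÷ 28 = 3 remainder 14; since the remainder is 14, round up to i = 4. First occurrence in the window: #5 on 23 May 2012 (4×28 = 112 days in).
1 September 2013 is 578 days after the start; 578 ÷ 28 = 20 remainder 18. Last occurrence in the window: #21 on 14 August 2013.
Occurrences #5 through #21: 17 in total.

17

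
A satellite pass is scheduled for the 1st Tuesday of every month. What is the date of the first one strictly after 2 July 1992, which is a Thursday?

July 1992 starts on a Wednesday, so its 1st Tuesday is 7 July 1992 (6 days in).
7 July 1992 is after 2 July 1992, so that is the next one.

7 July 1992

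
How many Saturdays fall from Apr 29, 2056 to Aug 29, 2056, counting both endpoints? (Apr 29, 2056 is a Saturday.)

18

Apr 29, 2056 is a Saturday; the first Saturday on or after it is Apr 29, 2056.
From Apr 29, 2056 to Aug 29, 2056: 1 + 31 + 30 + 31 + 29 = 122 days (rest of Apr, May, Jun, Jul, Aug).
122 ÷ 7 = 17 full weeks with remainder 3, so 17 more Saturdays after the first → 18.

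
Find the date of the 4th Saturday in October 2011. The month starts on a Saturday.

October 2011 begins on a Saturday, so the first Saturday is October 1.
The 4th Saturday is 3 weeks later: 1 + 21 = 22.

October 22, 2011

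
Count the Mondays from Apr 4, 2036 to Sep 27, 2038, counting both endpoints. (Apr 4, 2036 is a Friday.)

Apr 4, 2036 is a Friday; the first Monday on or after it is Apr 7, 2036 (3 days later).
From Apr 7, 2036 to Sep 27, 2038: 268 + 365 + 270 = 903 days (rest of 2036, 2037, to Sep 27, 2038 in 2038).
903 ÷ 7 = 129 full weeks with remainder 0, so 129 more Mondays after the first → 130.

130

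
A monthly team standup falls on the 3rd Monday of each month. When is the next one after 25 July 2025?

18 August 2025

July 2025 starts on a Tuesday; its first Monday is the 7th, so the 3rd Monday is the 21st — 21 July 2025.
That is not after 25 July 2025, so look at August 2025.
August 2025 starts on a Friday; its first Monday is the 4th, so the 3rd Monday is the 18th — 18 August 2025.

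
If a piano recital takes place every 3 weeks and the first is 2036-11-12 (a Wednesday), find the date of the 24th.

2038-03-10

The 24th occurrence is 23 intervals after the first: 23 × 21 = 483 days after 2036-11-12.
November has 30 days — 18 days to the end of November leaves 465.
From end of November to end of 2036 is 31 days (434 left).
2037 has 365 days (69 left).
January has 31 days (38 left).
February has 28 days (10 left).
10 days into March → 2038-03-10.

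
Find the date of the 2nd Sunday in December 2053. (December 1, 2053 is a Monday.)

December 2053 begins on a Monday, so the first Sunday is December 7 (6 days later).
The 2nd Sunday is 1 weeks later: 7 + 7 = 14.

December 14, 2053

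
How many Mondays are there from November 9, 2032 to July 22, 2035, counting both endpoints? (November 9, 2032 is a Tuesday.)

140

November 9, 2032 is a Tuesday; the first Monday on or after it is November 15, 2032 (6 days later).
From November 15, 2032 to July 22, 2035: 46 + 365 + 365 + 203 = 979 days (rest of 2032, 2033, 2034, to July 22, 2035 in 2035).
979 ÷ 7 = 139 full weeks with remainder 6, so 139 more Mondays after the first → 140.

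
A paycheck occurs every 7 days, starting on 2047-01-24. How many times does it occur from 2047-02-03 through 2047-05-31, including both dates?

Occurrences land 7·i days after 2047-01-24 for i = 0, 1, 2, …
2047-02-03 is 10 days after the start; 10 ÷ 7 = 1 remainder 3; since the remainder is 3, round up to i = 2. First occurrence in the window: #3 on 2047-02-07 (2×7 = 14 days in).
2047-05-31 is 127 days after the start; 127 ÷ 7 = 18 remainder 1. Last occurrence in the window: #19 on 2047-05-30.
Occurrences #3 through #19: 17 in total.

17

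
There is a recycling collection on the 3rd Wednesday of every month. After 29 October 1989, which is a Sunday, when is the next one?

October 1989 starts on a Sunday; its first Wednesday is the 4th, so the 3rd Wednesday is the 18th — 18 October 1989.
That is not after 29 October 1989, so look at November 1989.
November 1989 starts on a Wednesday; its first Wednesday is the 1st, so the 3rd Wednesday is the 15th — 15 November 1989.

15 November 1989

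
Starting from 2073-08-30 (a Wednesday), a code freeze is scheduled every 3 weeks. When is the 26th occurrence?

2075-02-06

The 26th occurrence is 25 intervals after the first: 25 × 21 = 525 days after 2073-08-30.
August has 31 days — 1 day to the end of August leaves 524.
From end of August to end of 2073 is 122 days (402 left).
2074 has 365 days (37 left).
January has 31 days (6 left).
6 days into February → 2075-02-06.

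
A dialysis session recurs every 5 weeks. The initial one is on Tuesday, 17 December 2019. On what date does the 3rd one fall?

The 3rd occurrence is 2 intervals after the first: 2 × 35 = 70 days after 17 December 2019.
December has 31 days — 14 days to the end of December leaves 56.
January has 31 days (25 left).
25 days into February → 25 February 2020.

25 February 2020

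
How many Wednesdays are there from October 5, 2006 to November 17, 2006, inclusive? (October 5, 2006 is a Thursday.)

October 5, 2006 is a Thursday; the first Wednesday on or after it is October 11, 2006 (6 days later).
From October 11, 2006 to November 17, 2006: 20 + 17 = 37 days (rest of October, November).
37 ÷ 7 = 5 full weeks with remainder 2, so 5 more Wednesdays after the first → 6.

6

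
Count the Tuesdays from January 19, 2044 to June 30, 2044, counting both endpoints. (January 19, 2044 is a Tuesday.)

24

January 19, 2044 is a Tuesday; the first Tuesday on or after it is January 19, 2044.
From January 19, 2044 to June 30, 2044: 12 + 29 + 31 + 30 + 31 + 30 = 163 days (rest of January, February, March, April, May, June).
163 ÷ 7 = 23 full weeks with remainder 2, so 23 more Tuesdays after the first → 24.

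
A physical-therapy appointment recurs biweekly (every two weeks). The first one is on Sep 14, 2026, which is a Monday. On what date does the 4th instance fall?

The 4th occurrence is 3 intervals after the first: 3 × 14 = 42 days after Sep 14, 2026.
Sep has 30 days — 16 days to the end of Sep leaves 26.
26 days into Oct → Oct 26, 2026.

Oct 26, 2026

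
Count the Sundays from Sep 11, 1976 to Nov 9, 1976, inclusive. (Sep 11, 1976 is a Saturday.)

9

Sep 11, 1976 is a Saturday; the first Sunday on or after it is Sep 12, 1976 (1 day later).
From Sep 12, 1976 to Nov 9, 1976: 18 + 31 + 9 = 58 days (rest of Sep, Oct, Nov).
58 ÷ 7 = 8 full weeks with remainder 2, so 8 more Sundays after the first → 9.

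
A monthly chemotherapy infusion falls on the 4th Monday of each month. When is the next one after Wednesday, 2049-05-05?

May 2049 starts on a Saturday; its first Monday is the 3rd, so the 4th Monday is the 24th — 2049-05-24.
2049-05-24 is after 2049-05-05, so that is the next one.

2049-05-24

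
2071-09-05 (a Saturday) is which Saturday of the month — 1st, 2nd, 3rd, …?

Day 5 falls in week ⌈5/7⌉ of the month.
Days 1–7 hold the 1st Saturday, 8–14 the 2nd, 15–21 the 3rd, 22–28 the 4th, 29–31 the 5th.
5 is in the range for the 1st.

1st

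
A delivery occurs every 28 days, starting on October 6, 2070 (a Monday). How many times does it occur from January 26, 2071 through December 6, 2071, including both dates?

Occurrences land 28·i days after October 6, 2070 for i = 0, 1, 2, …
January 26, 2071 is 112 days after the start; 112 ÷ 28 = 4 remainder 0. First occurrence in the window: #5 on January 26, 2071 (4×28 = 112 days in).
December 6, 2071 is 426 days after the start; 426 ÷ 28 = 15 remainder 6. Last occurrence in the window: #16 on November 30, 2071.
Occurrences #5 through #16: 12 in total.

12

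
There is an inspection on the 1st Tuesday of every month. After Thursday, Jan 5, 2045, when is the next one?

Feb 7, 2045

Jan 2045 starts on a Sunday, so its 1st Tuesday is Jan 3, 2045 (2 days in).
That is not after Jan 5, 2045, so look at Feb 2045.
Feb 2045 starts on a Wednesday, so its 1st Tuesday is Feb 7, 2045 (6 days in).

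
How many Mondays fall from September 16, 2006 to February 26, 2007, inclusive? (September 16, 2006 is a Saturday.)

24

September 16, 2006 is a Saturday; the first Monday on or after it is September 18, 2006 (2 days later).
From September 18, 2006 to February 26, 2007: 12 + 31 + 30 + 31 + 31 + 26 = 161 days (rest of September, October, November, December, January, February).
161 ÷ 7 = 23 full weeks with remainder 0, so 23 more Mondays after the first → 24.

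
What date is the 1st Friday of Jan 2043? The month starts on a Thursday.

Jan 2043 begins on a Thursday, so the first Friday is Jan 2 (1 day later).

Jan 2, 2043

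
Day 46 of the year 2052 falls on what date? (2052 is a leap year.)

February 15, 2052

January has 31 days (46 − 31 = 15 remain).
15 into February → February 15.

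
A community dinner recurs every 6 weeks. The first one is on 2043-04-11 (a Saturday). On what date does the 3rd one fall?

2043-07-04

The 3rd occurrence is 2 intervals after the first: 2 × 42 = 84 days after 2043-04-11.
April has 30 days — 19 days to the end of April leaves 65.
May has 31 days (34 left).
June has 30 days (4 left).
4 days into July → 2043-07-04.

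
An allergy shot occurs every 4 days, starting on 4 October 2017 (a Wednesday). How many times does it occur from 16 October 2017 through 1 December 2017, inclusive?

Occurrences land 4·i days after 4 October 2017 for i = 0, 1, 2, …
16 October 2017 is 12 days after the start; 12 ÷ 4 = 3 remainder 0. First occurrence in the window: #4 on 16 October 2017 (3×4 = 12 days in).
1 December 2017 is 58 days after the start; 58 ÷ 4 = 14 remainder 2. Last occurrence in the window: #15 on 29 November 2017.
Occurrences #4 through #15: 12 in total.

12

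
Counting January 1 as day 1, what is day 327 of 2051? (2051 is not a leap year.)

January has 31 days (327 − 31 = 296 remain).
February has 28 days (296 − 28 = 268 remain).
March has 31 days (268 − 31 = 237 remain).
April has 30 days (237 − 30 = 207 remain).
May has 31 days (207 − 31 = 176 remain).
June has 30 days (176 − 30 = 146 remain).
July has 31 days (146 − 31 = 115 remain).
August has 31 days (115 − 31 = 84 remain).
September has 30 days (84 − 30 = 54 remain).
October has 31 days (54 − 31 = 23 remain).
23 into November → November 23.

November 23, 2051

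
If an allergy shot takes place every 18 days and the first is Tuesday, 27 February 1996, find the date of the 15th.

The 15th occurrence is 14 intervals after the first: 14 × 18 = 252 days after 27 February 1996.
February has 29 days — 2 days to the end of February leaves 250.
March has 31 days (219 left).
April has 30 days (189 left).
May has 31 days (158 left).
June has 30 days (128 left).
July has 31 days (97 left).
August has 31 days (66 left).
September has 30 days (36 left).
October has 31 days (5 left).
5 days into November → 5 November 1996.

5 November 1996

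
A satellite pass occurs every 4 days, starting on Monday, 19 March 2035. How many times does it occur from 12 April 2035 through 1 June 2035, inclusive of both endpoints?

Occurrences land 4·i days after 19 March 2035 for i = 0, 1, 2, …
12 April 2035 is 24 days after the start; 24 ÷ 4 = 6 remainder 0. First occurrence in the window: #7 on 12 April 2035 (6×4 = 24 days in).
1 June 2035 is 74 days after the start; 74 ÷ 4 = 18 remainder 2. Last occurrence in the window: #19 on 30 May 2035.
Occurrences #7 through #19: 13 in total.

13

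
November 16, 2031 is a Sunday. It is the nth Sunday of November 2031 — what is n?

3rd

Day 16 falls in week ⌈16/7⌉ of the month.
Days 1–7 hold the 1st Sunday, 8–14 the 2nd, 15–21 the 3rd, 22–28 the 4th, 29–31 the 5th.
16 is in the range for the 3rd.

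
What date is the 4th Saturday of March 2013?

March 23, 2013

March 2013 begins on a Friday, so the first Saturday is March 2 (1 day later).
The 4th Saturday is 3 weeks later: 2 + 21 = 23.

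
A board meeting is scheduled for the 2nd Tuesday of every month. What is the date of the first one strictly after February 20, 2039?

March 8, 2039

February 2039 starts on a Tuesday; its first Tuesday is the 1st, so the 2nd Tuesday is the 8th — February 8, 2039.
That is not after February 20, 2039, so look at March 2039.
March 2039 starts on a Tuesday; its first Tuesday is the 1st, so the 2nd Tuesday is the 8th — March 8, 2039.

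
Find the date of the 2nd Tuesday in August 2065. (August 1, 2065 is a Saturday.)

August 11, 2065

August 2065 begins on a Saturday, so the first Tuesday is August 4 (3 days later).
The 2nd Tuesday is 1 weeks later: 4 + 7 = 11.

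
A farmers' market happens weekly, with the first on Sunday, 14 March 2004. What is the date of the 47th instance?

30 January 2005

The 47th occurrence is 46 intervals after the first: 46 × 7 = 322 days after 14 March 2004.
March has 31 days — 17 days to the end of March leaves 305.
April has 30 days (275 left).
May has 31 days (244 left).
June has 30 days (214 left).
July has 31 days (183 left).
August has 31 days (152 left).
September has 30 days (122 left).
October has 31 days (91 left).
November has 30 days (61 left).
December has 31 days (30 left).
30 days into January → 30 January 2005.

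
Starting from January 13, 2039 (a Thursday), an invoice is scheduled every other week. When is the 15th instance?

July 28, 2039

The 15th occurrence is 14 intervals after the first: 14 × 14 = 196 days after January 13, 2039.
January has 31 days — 18 days to the end of January leaves 178.
February has 28 days (150 left).
March has 31 days (119 left).
April has 30 days (89 left).
May has 31 days (58 left).
June has 30 days (28 left).
28 days into July → July 28, 2039.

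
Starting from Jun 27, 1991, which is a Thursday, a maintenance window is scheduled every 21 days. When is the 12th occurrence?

Feb 13, 1992

The 12th occurrence is 11 intervals after the first: 11 × 21 = 231 days after Jun 27, 1991.
Jun has 30 days — 3 days to the end of Jun leaves 228.
Jul has 31 days (197 left).
Aug has 31 days (166 left).
Sep has 30 days (136 left).
Oct has 31 days (105 left).
Nov has 30 days (75 left).
Dec has 31 days (44 left).
Jan has 31 days (13 left).
13 days into Feb → Feb 13, 1992.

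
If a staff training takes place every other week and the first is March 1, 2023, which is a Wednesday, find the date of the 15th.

September 13, 2023

The 15th occurrence is 14 intervals after the first: 14 × 14 = 196 days after March 1, 2023.
March has 31 days — 30 days to the end of March leaves 166.
April has 30 days (136 left).
May has 31 days (105 left).
June has 30 days (75 left).
July has 31 days (44 left).
August has 31 days (13 left).
13 days into September → September 13, 2023.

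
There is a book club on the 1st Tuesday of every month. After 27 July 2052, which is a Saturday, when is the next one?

July 2052 starts on a Monday, so its 1st Tuesday is 2 July 2052 (1 day in).
That is not after 27 July 2052, so look at August 2052.
August 2052 starts on a Thursday, so its 1st Tuesday is 6 August 2052 (5 days in).

6 August 2052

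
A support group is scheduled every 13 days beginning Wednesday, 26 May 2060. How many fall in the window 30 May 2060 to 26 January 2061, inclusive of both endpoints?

Occurrences land 13·i days after 26 May 2060 for i = 0, 1, 2, …
30 May 2060 is 4 days after the start; 4 ÷ 13 = 0 remainder 4; since the remainder is 4, round up to i = 1. First occurrence in the window: #2 on 8 June 2060 (1×13 = 13 days in).
26 January 2061 is 245 days after the start; 245 ÷ 13 = 18 remainder 11. Last occurrence in the window: #19 on 15 January 2061.
Occurrences #2 through #19: 18 in total.

18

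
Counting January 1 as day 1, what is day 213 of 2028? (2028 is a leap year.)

January has 31 days (213 − 31 = 182 remain).
February has 29 days (182 − 29 = 153 remain).
March has 31 days (153 − 31 = 122 remain).
April has 30 days (122 − 30 = 92 remain).
May has 31 days (92 − 31 = 61 remain).
June has 30 days (61 − 30 = 31 remain).
31 into July → July 31.

2028-07-31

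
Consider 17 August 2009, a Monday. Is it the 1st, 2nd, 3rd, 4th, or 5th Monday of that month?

Day 17 falls in week ⌈17/7⌉ of the month.
Days 1–7 hold the 1st Monday, 8–14 the 2nd, 15–21 the 3rd, 22–28 the 4th, 29–31 the 5th.
17 is in the range for the 3rd.

3rd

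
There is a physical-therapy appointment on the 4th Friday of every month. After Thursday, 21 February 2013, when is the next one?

February 2013 starts on a Friday; its first Friday is the 1st, so the 4th Friday is the 22nd — 22 February 2013.
22 February 2013 is after 21 February 2013, so that is the next one.

22 February 2013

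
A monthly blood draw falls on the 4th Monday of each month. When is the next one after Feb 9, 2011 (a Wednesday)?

Feb 2011 starts on a Tuesday; its first Monday is the 7th, so the 4th Monday is the 28th — Feb 28, 2011.
Feb 28, 2011 is after Feb 9, 2011, so that is the next one.

Feb 28, 2011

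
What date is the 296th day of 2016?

Oct 22, 2016

Jan has 31 days (296 − 31 = 265 remain).
Feb has 29 days (265 − 29 = 236 remain).
Mar has 31 days (236 − 31 = 205 remain).
Apr has 30 days (205 − 30 = 175 remain).
May has 31 days (175 − 31 = 144 remain).
Jun has 30 days (144 − 30 = 114 remain).
Jul has 31 days (114 − 31 = 83 remain).
Aug has 31 days (83 − 31 = 52 remain).
Sep has 30 days (52 − 30 = 22 remain).
22 into Oct → Oct 22.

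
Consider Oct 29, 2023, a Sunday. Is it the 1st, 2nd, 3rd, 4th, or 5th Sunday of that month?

Day 29 falls in week ⌈29/7⌉ of the month.
Days 1–7 hold the 1st Sunday, 8–14 the 2nd, 15–21 the 3rd, 22–28 the 4th, 29–31 the 5th.
29 is in the range for the 5th.

5th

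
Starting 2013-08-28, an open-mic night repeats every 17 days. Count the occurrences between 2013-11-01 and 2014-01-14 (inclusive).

Occurrences land 17·i days after 2013-08-28 for i = 0, 1, 2, …
2013-11-01 is 65 days after the start; 65 ÷ 17 = 3 remainder 14; since the remainder is 14, round up to i = 4. First occurrence in the window: #5 on 2013-11-04 (4×17 = 68 days in).
2014-01-14 is 139 days after the start; 139 ÷ 17 = 8 remainder 3. Last occurrence in the window: #9 on 2014-01-11.
Occurrences #5 through #9: 5 in total.

5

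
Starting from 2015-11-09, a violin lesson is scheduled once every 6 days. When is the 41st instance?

2016-07-06

The 41st occurrence is 40 intervals after the first: 40 × 6 = 240 days after 2015-11-09.
November has 30 days — 21 days to the end of November leaves 219.
December has 31 days (188 left).
January has 31 days (157 left).
February has 29 days (128 left).
March has 31 days (97 left).
April has 30 days (67 left).
May has 31 days (36 left).
June has 30 days (6 left).
6 days into July → 2016-07-06.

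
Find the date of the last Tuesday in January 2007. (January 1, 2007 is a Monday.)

30 January 2007

January 2007 begins on a Monday, so the first Tuesday is January 2 (1 day later).
January 2007 has 31 days. Adding weeks: 2, 9, 16, 23, 30 — the last one ≤ 31 is the 30th.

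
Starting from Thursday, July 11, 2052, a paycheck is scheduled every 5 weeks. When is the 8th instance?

March 13, 2053

The 8th occurrence is 7 intervals after the first: 7 × 35 = 245 days after July 11, 2052.
July has 31 days — 20 days to the end of July leaves 225.
August has 31 days (194 left).
September has 30 days (164 left).
October has 31 days (133 left).
November has 30 days (103 left).
December has 31 days (72 left).
January has 31 days (41 left).
February has 28 days (13 left).
13 days into March → March 13, 2053.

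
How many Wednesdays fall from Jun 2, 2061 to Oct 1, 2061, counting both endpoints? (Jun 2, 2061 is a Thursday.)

17

Jun 2, 2061 is a Thursday; the first Wednesday on or after it is Jun 8, 2061 (6 days later).
From Jun 8, 2061 to Oct 1, 2061: 22 + 31 + 31 + 30 + 1 = 115 days (rest of Jun, Jul, Aug, Sep, Oct).
115 ÷ 7 = 16 full weeks with remainder 3, so 16 more Wednesdays after the first → 17.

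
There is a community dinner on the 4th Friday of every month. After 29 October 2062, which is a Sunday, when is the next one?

October 2062 starts on a Sunday; its first Friday is the 6th, so the 4th Friday is the 27th — 27 October 2062.
That is not after 29 October 2062, so look at November 2062.
November 2062 starts on a Wednesday; its first Friday is the 3rd, so the 4th Friday is the 24th — 24 November 2062.

24 November 2062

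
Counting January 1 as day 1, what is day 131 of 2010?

May 11, 2010

January has 31 days (131 − 31 = 100 remain).
February has 28 days (100 − 28 = 72 remain).
March has 31 days (72 − 31 = 41 remain).
April has 30 days (41 − 30 = 11 remain).
11 into May → May 11.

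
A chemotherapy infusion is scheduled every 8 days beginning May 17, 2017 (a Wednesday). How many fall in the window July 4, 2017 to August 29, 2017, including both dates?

Occurrences land 8·i days after May 17, 2017 for i = 0, 1, 2, …
July 4, 2017 is 48 days after the start; 48 ÷ 8 = 6 remainder 0. First occurrence in the window: #7 on July 4, 2017 (6×8 = 48 days in).
August 29, 2017 is 104 days after the start; 104 ÷ 8 = 13 remainder 0. Last occurrence in the window: #14 on August 29, 2017.
Occurrences #7 through #14: 8 in total.

8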